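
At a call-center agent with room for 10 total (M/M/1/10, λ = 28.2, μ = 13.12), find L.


ρ = 28.2/13.12 = 2.1494
L = ρ[1 − (K+1)ρ^K + Kρ^(K+1)] / [(1−ρ)(1−ρ^(K+1))]
Numerator: 2.1494·(1 − 11·2104.518427 + 10·4523.431376) = 47470.596935
Denominator: (-1.1494)·(-4522.431376) = 5198.038502
L = 47470.596935/5198.038502 = 9.1324

Final: 9.1324


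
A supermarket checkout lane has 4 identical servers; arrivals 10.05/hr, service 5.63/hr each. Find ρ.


ρ = λ/(cμ) = 10.05/(4·5.63) = 10.05/22.52 = 0.4463

Final: 0.4463


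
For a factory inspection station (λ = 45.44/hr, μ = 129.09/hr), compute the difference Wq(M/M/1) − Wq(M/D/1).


ρ = 45.44/129.09 = 0.3520
Wq(M/M/1) = ρ/(μ−λ) = 0.3520/83.65 = 0.004208 hr
Wq(M/D/1) = ρ/(2(μ−λ)) = 0.002104 hr
Savings = 0.004208 − 0.002104 = 0.002104 hr

Final: 0.002104 hr


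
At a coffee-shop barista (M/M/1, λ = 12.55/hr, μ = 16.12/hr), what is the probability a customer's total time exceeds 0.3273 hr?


W ~ Exponential(μ−λ) for M/M/1.
μ − λ = 16.12 − 12.55 = 3.5700
P(W > t) = e^{−(μ−λ)t} = e^{−1.1685} = 0.310845

Final: 0.310845


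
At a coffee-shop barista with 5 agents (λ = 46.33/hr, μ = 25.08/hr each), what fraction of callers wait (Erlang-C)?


a = λ/μ = 1.8473; ρ = a/5 = 0.3695
P₀ = 0.156895 (from M/M/c formula)
C(c,a) = [a^c/(c!(1−ρ))]·P₀ = [21.51166/(120·0.6305)]·0.156895
= 0.28430·0.156895 = 0.044606

Final: 0.044606


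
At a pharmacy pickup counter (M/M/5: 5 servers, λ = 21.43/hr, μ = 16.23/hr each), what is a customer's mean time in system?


a = 1.3204; ρ = 0.2641; P₀ = 0.266817
Lq = P₀·a^c·ρ/(c!(1−ρ)²) = 0.004351
Wq = Lq/λ = 0.004351/21.43 = 0.0002030 hr
W = Wq + 1/μ = 0.0002030 + 0.06161 = 0.06182 hr

Final: 0.06182 hr


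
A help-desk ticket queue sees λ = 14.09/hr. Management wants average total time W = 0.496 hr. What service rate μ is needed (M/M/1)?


W = 1/(μ−λ) ⇒ μ − λ = 1/W = 1/0.496 = 2.0161
μ = λ + 1/W = 14.09 + 2.0161 = 16.1061 per hr

Final: 16.1061 /hr


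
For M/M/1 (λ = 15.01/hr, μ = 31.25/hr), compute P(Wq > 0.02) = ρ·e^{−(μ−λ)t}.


ρ = 15.01/31.25 = 0.4803
P(Wq > t) = ρ·e^{−(μ−λ)t} = 0.4803·e^{−0.3248}
= 0.4803·0.722672 = 0.347114

Final: 0.347114


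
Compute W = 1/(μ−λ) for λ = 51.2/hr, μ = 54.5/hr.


W = 1/(μ−λ) = 1/(54.5 − 51.2) = 1/3.30 = 0.3030 hr

Final: 0.3030 hr


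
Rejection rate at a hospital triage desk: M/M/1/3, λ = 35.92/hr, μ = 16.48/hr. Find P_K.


ρ = λ/μ = 35.92/16.48 = 2.1796
P_K = (1−ρ)ρ^K/(1−ρ^(K+1)) = (-1.1796·10.354696)/(1 − 22.569216)
= -12.214520/-21.569216 = 0.566294

Final: 0.566294


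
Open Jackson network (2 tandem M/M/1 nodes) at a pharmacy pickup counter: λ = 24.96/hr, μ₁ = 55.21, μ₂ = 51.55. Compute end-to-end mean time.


Each node sees arrival rate λ = 24.96/hr (tandem ⇒ throughput preserved).
W₁ = 1/(μ₁−λ) = 1/(55.21−24.96) = 0.03306 hr
W₂ = 1/(μ₂−λ) = 1/(51.55−24.96) = 0.03761 hr
W_total = W₁ + W₂ = 0.03306 + 0.03761 = 0.07067 hr

Final: 0.07067 hr


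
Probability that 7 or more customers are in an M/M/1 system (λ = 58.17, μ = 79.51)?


ρ = 58.17/79.51 = 0.7316
P(N ≥ n) = ρ^n = 0.7316^7 = 0.112187

Final: 0.112187


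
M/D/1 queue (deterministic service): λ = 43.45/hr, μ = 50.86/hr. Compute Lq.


ρ = 43.45/50.86 = 0.8543
M/D/1: Lq = ρ²/(2(1−ρ)) = 0.7298/(2·0.1457) = 2.50470

Final: 2.50470


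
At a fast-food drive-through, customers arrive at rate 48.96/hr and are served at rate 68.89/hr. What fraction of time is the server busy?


ρ = λ/μ = 48.96/68.89 = 0.7107

Final: 0.7107


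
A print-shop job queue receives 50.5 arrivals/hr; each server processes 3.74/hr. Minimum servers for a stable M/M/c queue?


Stability requires cμ > λ ⇔ c > λ/μ.
λ/μ = 50.5/3.74 = 13.5027
Minimum integer c = ⌊13.5027⌋ + 1 = 14
Check: 14·3.74 = 52.36 > 50.5, while 13·3.74 = 48.62 ≤ 50.5

Final: 14 servers


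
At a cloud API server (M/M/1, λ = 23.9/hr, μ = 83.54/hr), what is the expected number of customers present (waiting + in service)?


ρ = λ/μ = 23.9/83.54 = 0.2861
L = ρ/(1−ρ) = 0.2861/(1 − 0.2861) = 0.2861/0.7139 = 0.4007

Final: 0.4007


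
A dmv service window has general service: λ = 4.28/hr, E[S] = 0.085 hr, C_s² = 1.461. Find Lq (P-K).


ρ = λ·E[S] = 4.28·0.085 = 0.3638
Lq = ρ²(1+C_s²)/(2(1−ρ)) = 0.1324·(1+1.461)/(2·0.6362)
= 0.1324·2.4610/1.2724 = 0.25598

Final: 0.25598


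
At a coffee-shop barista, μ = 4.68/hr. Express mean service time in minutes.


Mean service time = 1/μ = 1/4.68 hour = 0.21368 hour
In minutes: 0.21368 × 60 = 12.8205 min

Final: 12.8205 min


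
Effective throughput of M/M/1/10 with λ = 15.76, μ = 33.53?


ρ = 0.4700; P_K = (1−ρ)ρ^10/(1−ρ^11) = 0.0002790
λ_eff = λ(1 − P_K) = 15.76·(1 − 0.0002790) = 15.76·0.999721 = 15.7556 /hr

Final: 15.7556 /hr


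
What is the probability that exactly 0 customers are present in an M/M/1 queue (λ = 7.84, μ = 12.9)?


ρ = 7.84/12.9 = 0.6078
P_n = (1−ρ)·ρ^n = (1 − 0.6078)·0.6078^0 = 0.3922·1.000000 = 0.392248

Final: 0.392248


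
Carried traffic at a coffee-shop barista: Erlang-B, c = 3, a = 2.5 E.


B(3,2.5) = 0.282167 (Erlang-B)
Carried load = a(1 − B) = 2.5·(1 − 0.282167) = 2.5·0.717833 = 1.7946 E

Final: 1.7946 Erlangs


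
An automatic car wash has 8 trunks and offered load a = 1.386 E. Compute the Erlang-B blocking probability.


B(c,a) = (a^c/c!) / Σ_{k=0}^{c} a^k/k!
a^8/8! = 0.0003377
Σ terms (k=0..8): 1.00000 + 1.38600 + 0.96050 + 0.44375 + 0.15376 + 0.04262 + 0.009846 + 0.001949 + 0.0003377 = 3.998762
B = 0.0003377/3.998762 = 0.00008446

Final: 0.00008446


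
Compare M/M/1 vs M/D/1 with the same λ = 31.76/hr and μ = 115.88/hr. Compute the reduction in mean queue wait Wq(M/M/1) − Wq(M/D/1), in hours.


ρ = 31.76/115.88 = 0.2741
Wq(M/M/1) = ρ/(μ−λ) = 0.2741/84.12 = 0.003258 hr
Wq(M/D/1) = ρ/(2(μ−λ)) = 0.001629 hr
Savings = 0.003258 − 0.001629 = 0.001629 hr

Final: 0.001629 hr


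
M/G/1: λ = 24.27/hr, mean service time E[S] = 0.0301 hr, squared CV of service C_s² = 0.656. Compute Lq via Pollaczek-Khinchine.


ρ = λ·E[S] = 24.27·0.0301 = 0.7305
Lq = ρ²(1+C_s²)/(2(1−ρ)) = 0.5337·(1+0.656)/(2·0.2695)
= 0.5337·1.6560/0.5389 = 1.63979

Final: 1.63979


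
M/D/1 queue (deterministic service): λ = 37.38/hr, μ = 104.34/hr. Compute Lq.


ρ = 37.38/104.34 = 0.3583
M/D/1: Lq = ρ²/(2(1−ρ)) = 0.1283/(2·0.6417) = 0.10000

Final: 0.10000


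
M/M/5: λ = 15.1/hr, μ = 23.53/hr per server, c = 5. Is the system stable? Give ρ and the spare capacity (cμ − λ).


Total capacity cμ = 5·23.53 = 117.65/hr
ρ = λ/(cμ) = 15.1/117.65 = 0.1283
Stable ⇔ ρ < 1: YES
Spare capacity = cμ − λ = 117.65 − 15.1 = 102.55/hr

Final: ρ = 0.1283; stable; margin = 102.55/hr


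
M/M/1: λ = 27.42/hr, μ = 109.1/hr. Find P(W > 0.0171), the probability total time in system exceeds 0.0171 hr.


W ~ Exponential(μ−λ) for M/M/1.
μ − λ = 109.1 − 27.42 = 81.6800
P(W > t) = e^{−(μ−λ)t} = e^{−1.3967} = 0.247405

Final: 0.247405


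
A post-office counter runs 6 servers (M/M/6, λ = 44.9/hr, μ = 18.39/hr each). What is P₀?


a = λ/μ = 44.9/18.39 = 2.4415; ρ = a/c = 0.4069
Σ_{k=0}^{5} a^k/k! (terms k=0..5) = 1.00000 + 2.44154 + 2.98057 + 2.42573 + 1.48063 + 0.72301 = 11.05148
Tail: a^6/(6!(1−ρ)) = 211.83010/(720·0.5931) = 0.49607
P₀ = 1/(11.05148 + 0.49607) = 1/11.54755 = 0.086598

Final: 0.086598


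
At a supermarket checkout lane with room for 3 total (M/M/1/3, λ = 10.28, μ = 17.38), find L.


ρ = 10.28/17.38 = 0.5915
L = ρ[1 − (K+1)ρ^K + Kρ^(K+1)] / [(1−ρ)(1−ρ^(K+1))]
Numerator: 0.5915·(1 − 4·0.206933 + 3·0.122398) = 0.319083
Denominator: (0.4085)·(0.877602) = 0.358514
L = 0.319083/0.358514 = 0.8900

Final: 0.8900


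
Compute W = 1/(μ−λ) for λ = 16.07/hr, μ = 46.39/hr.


W = 1/(μ−λ) = 1/(46.39 − 16.07) = 1/30.32 = 0.03298 hr

Final: 0.03298 hr


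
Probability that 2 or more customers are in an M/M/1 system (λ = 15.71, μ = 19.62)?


ρ = 15.71/19.62 = 0.8007
P(N ≥ n) = ρ^n = 0.8007^2 = 0.641142

Final: 0.641142


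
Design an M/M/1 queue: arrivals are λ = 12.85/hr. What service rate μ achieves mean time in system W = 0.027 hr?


W = 1/(μ−λ) ⇒ μ − λ = 1/W = 1/0.027 = 37.0370
μ = λ + 1/W = 12.85 + 37.0370 = 49.8870 per hr

Final: 49.8870 /hr


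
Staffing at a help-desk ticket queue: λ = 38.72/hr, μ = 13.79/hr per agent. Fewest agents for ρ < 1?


Stability requires cμ > λ ⇔ c > λ/μ.
λ/μ = 38.72/13.79 = 2.8078
Minimum integer c = ⌊2.8078⌋ + 1 = 3
Check: 3·13.79 = 41.37 > 38.72, while 2·13.79 = 27.58 ≤ 38.72

Final: 3 servers


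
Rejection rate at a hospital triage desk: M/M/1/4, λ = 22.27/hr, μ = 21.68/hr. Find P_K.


ρ = λ/μ = 22.27/21.68 = 1.0272
P_K = (1−ρ)ρ^K/(1−ρ^(K+1)) = (-0.02721·1.113381)/(1 − 1.143680)
= -0.030300/-0.143680 = 0.210882

Final: 0.210882


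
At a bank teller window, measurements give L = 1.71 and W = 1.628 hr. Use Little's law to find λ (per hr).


λ = L/W = 1.71/1.628 = 1.0504 /hr

Final: 1.0504 /hr


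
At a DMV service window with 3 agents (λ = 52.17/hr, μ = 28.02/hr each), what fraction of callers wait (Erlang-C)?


a = λ/μ = 1.8619; ρ = a/3 = 0.6206
P₀ = 0.134576 (from M/M/c formula)
C(c,a) = [a^c/(c!(1−ρ))]·P₀ = [6.45443/(6·0.3794)]·0.134576
= 2.83558·0.134576 = 0.381600

Final: 0.381600


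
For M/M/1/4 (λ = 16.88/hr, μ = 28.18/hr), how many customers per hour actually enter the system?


ρ = 0.5990; P_K = (1−ρ)ρ^4/(1−ρ^5) = 0.055939
λ_eff = λ(1 − P_K) = 16.88·(1 − 0.055939) = 16.88·0.944061 = 15.9357 /hr

Final: 15.9357 /hr


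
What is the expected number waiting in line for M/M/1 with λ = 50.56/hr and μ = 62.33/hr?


ρ = 50.56/62.33 = 0.8112
Lq = ρ²/(1−ρ) = 0.6580/0.1888 = 3.4845

Final: 3.4845


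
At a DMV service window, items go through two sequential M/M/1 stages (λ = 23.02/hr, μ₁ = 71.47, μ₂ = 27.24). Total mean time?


Each node sees arrival rate λ = 23.02/hr (tandem ⇒ throughput preserved).
W₁ = 1/(μ₁−λ) = 1/(71.47−23.02) = 0.02064 hr
W₂ = 1/(μ₂−λ) = 1/(27.24−23.02) = 0.23697 hr
W_total = W₁ + W₂ = 0.02064 + 0.23697 = 0.25761 hr

Final: 0.25761 hr


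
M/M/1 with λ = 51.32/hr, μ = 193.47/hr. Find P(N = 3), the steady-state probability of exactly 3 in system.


ρ = 51.32/193.47 = 0.2653
P_n = (1−ρ)·ρ^n = (1 − 0.2653)·0.2653^3 = 0.7347·0.018665 = 0.013714

Final: 0.013714


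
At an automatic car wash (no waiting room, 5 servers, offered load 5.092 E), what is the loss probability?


B(c,a) = (a^c/c!) / Σ_{k=0}^{c} a^k/k!
a^5/5! = 28.527304
Σ terms (k=0..5): 1.00000 + 5.09200 + 12.96423 + 22.00462 + 28.01189 + 28.52730 = 97.600044
B = 28.527304/97.600044 = 0.292288

Final: 0.292288


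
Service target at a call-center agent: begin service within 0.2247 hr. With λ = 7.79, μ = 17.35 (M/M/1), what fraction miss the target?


ρ = 7.79/17.35 = 0.4490
P(Wq > t) = ρ·e^{−(μ−λ)t} = 0.4490·e^{−2.1481}
= 0.4490·0.116702 = 0.052398

Final: 0.052398


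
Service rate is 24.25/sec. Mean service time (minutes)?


Mean service time = 1/μ = 1/24.25 second = 0.04124 second
In minutes: 0.04124 × 0.0166667 = 0.0006873 min

Final: 0.0006873 min


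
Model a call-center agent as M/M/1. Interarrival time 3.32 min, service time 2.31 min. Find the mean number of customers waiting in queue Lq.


λ = 60/3.32 = 18.0723 /hr
μ = 60/2.31 = 25.9740 /hr
ρ = λ/μ = 18.0723/25.9740 = 0.6958
Lq = ρ²/(1−ρ) = 0.4841/0.3042 = 1.5913

Final: 1.5913


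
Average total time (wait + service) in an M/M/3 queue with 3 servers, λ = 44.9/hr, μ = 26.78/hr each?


a = 1.6766; ρ = 0.5589; P₀ = 0.170565
Lq = P₀·a^c·ρ/(c!(1−ρ)²) = 0.38480
Wq = Lq/λ = 0.38480/44.9 = 0.008570 hr
W = Wq + 1/μ = 0.008570 + 0.03734 = 0.04591 hr

Final: 0.04591 hr


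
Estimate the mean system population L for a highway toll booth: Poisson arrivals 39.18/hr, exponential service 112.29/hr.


ρ = λ/μ = 39.18/112.29 = 0.3489
L = ρ/(1−ρ) = 0.3489/(1 − 0.3489) = 0.3489/0.6511 = 0.5359

Final: 0.5359


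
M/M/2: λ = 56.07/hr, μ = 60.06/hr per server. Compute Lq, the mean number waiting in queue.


a = λ/μ = 0.9336; ρ = a/2 = 0.4668
P₀ = 0.363528
Lq = P₀·a^c·ρ / (c!·(1−ρ)²) = 0.363528·0.87155·0.4668/(2·0.28432)
= 0.26008

Final: 0.26008


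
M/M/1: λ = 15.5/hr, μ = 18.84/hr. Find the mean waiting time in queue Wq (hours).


ρ = 15.5/18.84 = 0.8227
Wq = ρ/(μ−λ) = 0.8227/(18.84 − 15.5) = 0.8227/3.34 = 0.2463 hr

Final: 0.2463 hr


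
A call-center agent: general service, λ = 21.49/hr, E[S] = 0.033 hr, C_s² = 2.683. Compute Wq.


ρ = λ·E[S] = 21.49·0.033 = 0.7092
E[S²] = E[S]²(1+C_s²) = 0.033²·(1+2.683) = 0.004011
Wq = λ·E[S²]/(2(1−ρ)) = 21.49·0.004011/(2·0.2908) = 0.14818 hr

Final: 0.14818 hr


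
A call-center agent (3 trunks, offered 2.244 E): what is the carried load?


B(3,2.244) = 0.246341 (Erlang-B)
Carried load = a(1 − B) = 2.244·(1 − 0.246341) = 2.244·0.753659 = 1.6912 E

Final: 1.6912 Erlangs


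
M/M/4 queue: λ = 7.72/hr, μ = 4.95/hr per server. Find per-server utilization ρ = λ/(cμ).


ρ = λ/(cμ) = 7.72/(4·4.95) = 7.72/19.80 = 0.3899

Final: 0.3899


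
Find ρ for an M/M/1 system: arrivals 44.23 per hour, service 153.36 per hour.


ρ = λ/μ = 44.23/153.36 = 0.2884

Final: 0.2884


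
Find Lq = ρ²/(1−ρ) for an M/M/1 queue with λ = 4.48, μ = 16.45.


ρ = 4.48/16.45 = 0.2723
Lq = ρ²/(1−ρ) = 0.07417/0.7277 = 0.1019

Final: 0.1019


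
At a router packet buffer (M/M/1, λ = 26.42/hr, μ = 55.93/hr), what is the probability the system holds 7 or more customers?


ρ = 26.42/55.93 = 0.4724
P(N ≥ n) = ρ^n = 0.4724^7 = 0.005248

Final: 0.005248


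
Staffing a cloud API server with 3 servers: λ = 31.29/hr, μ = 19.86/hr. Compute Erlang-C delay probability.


a = λ/μ = 1.5755; ρ = a/3 = 0.5252
P₀ = 0.192699 (from M/M/c formula)
C(c,a) = [a^c/(c!(1−ρ))]·P₀ = [3.91092/(6·0.4748)]·0.192699
= 1.37276·0.192699 = 0.264530

Final: 0.264530


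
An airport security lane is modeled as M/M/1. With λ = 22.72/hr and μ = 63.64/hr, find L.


ρ = λ/μ = 22.72/63.64 = 0.3570
L = ρ/(1−ρ) = 0.3570/(1 − 0.3570) = 0.3570/0.6430 = 0.5552

Final: 0.5552


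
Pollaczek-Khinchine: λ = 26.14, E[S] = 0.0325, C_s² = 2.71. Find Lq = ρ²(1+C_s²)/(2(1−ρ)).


ρ = λ·E[S] = 26.14·0.0325 = 0.8496
Lq = ρ²(1+C_s²)/(2(1−ρ)) = 0.7217·(1+2.71)/(2·0.1504)
= 0.7217·3.7100/0.3009 = 8.89876

Final: 8.89876


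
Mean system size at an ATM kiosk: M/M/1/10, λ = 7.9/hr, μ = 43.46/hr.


ρ = 7.9/43.46 = 0.1818
L = ρ[1 − (K+1)ρ^K + Kρ^(K+1)] / [(1−ρ)(1−ρ^(K+1))]
Numerator: 0.1818·(1 − 11·0.00000003939 + 10·0.000000007160) = 0.181776
Denominator: (0.8182)·(1.000000) = 0.818224
L = 0.181776/0.818224 = 0.2222

Final: 0.2222


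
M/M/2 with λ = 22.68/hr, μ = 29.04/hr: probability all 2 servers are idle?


a = λ/μ = 22.68/29.04 = 0.7810; ρ = a/c = 0.3905
Σ_{k=0}^{1} a^k/k! (terms k=0..1) = 1.00000 + 0.78099 = 1.78099
Tail: a^2/(2!(1−ρ)) = 0.60995/(2·0.6095) = 0.50036
P₀ = 1/(1.78099 + 0.50036) = 1/2.28136 = 0.438336

Final: 0.438336


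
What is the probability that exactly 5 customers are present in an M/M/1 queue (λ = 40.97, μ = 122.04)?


ρ = 40.97/122.04 = 0.3357
P_n = (1−ρ)·ρ^n = (1 − 0.3357)·0.3357^5 = 0.6643·0.004264 = 0.002833

Final: 0.002833


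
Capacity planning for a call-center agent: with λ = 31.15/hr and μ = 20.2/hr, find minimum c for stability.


Stability requires cμ > λ ⇔ c > λ/μ.
λ/μ = 31.15/20.2 = 1.5421
Minimum integer c = ⌊1.5421⌋ + 1 = 2
Check: 2·20.2 = 40.40 > 31.15, while 1·20.2 = 20.20 ≤ 31.15

Final: 2 servers


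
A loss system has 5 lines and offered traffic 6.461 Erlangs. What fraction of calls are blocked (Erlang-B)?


B(c,a) = (a^c/c!) / Σ_{k=0}^{c} a^k/k!
a^5/5! = 93.824759
Σ terms (k=0..5): 1.00000 + 6.46100 + 20.87226 + 44.95189 + 72.60854 + 93.82476 = 239.718455
B = 93.824759/239.718455 = 0.391396

Final: 0.391396


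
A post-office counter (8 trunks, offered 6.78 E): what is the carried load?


B(8,6.78) = 0.166164 (Erlang-B)
Carried load = a(1 − B) = 6.78·(1 − 0.166164) = 6.78·0.833836 = 5.6534 E

Final: 5.6534 Erlangs


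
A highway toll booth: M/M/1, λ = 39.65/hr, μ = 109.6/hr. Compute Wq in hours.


ρ = 39.65/109.6 = 0.3618
Wq = ρ/(μ−λ) = 0.3618/(109.6 − 39.65) = 0.3618/69.95 = 0.005172 hr

Final: 0.005172 hr


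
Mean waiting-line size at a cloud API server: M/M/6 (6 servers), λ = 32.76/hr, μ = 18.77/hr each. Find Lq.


a = λ/μ = 1.7453; ρ = a/6 = 0.2909
P₀ = 0.174474
Lq = P₀·a^c·ρ / (c!·(1−ρ)²) = 0.174474·28.26687·0.2909/(720·0.50284)
= 0.003963

Final: 0.003963


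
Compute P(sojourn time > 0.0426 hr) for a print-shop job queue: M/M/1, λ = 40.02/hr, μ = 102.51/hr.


W ~ Exponential(μ−λ) for M/M/1.
μ − λ = 102.51 − 40.02 = 62.4900
P(W > t) = e^{−(μ−λ)t} = e^{−2.6621} = 0.069803

Final: 0.069803


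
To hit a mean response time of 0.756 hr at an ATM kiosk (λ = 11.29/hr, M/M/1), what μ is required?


W = 1/(μ−λ) ⇒ μ − λ = 1/W = 1/0.756 = 1.3228
μ = λ + 1/W = 11.29 + 1.3228 = 12.6128 per hr

Final: 12.6128 /hr


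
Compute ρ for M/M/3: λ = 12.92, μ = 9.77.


ρ = λ/(cμ) = 12.92/(3·9.77) = 12.92/29.31 = 0.4408

Final: 0.4408


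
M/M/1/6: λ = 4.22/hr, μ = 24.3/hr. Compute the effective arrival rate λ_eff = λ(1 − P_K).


ρ = 0.1737; P_K = (1−ρ)ρ^6/(1−ρ^7) = 0.00002267
λ_eff = λ(1 − P_K) = 4.22·(1 − 0.00002267) = 4.22·0.999977 = 4.2199 /hr

Final: 4.2199 /hr


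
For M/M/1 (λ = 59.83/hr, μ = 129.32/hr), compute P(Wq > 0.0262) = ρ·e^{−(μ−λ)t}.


ρ = 59.83/129.32 = 0.4627
P(Wq > t) = ρ·e^{−(μ−λ)t} = 0.4627·e^{−1.8206}
= 0.4627·0.161922 = 0.074914

Final: 0.074914


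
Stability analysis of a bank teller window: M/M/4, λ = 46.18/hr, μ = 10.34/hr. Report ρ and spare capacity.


Total capacity cμ = 4·10.34 = 41.36/hr
ρ = λ/(cμ) = 46.18/41.36 = 1.1165
Stable ⇔ ρ < 1: NO
Spare capacity = cμ − λ = 41.36 − 46.18 = -4.82/hr

Final: ρ = 1.1165; unstable; margin = -4.82/hr


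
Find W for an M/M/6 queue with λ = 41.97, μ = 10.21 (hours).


a = 4.1107; ρ = 0.6851; P₀ = 0.014685
Lq = P₀·a^c·ρ/(c!(1−ρ)²) = 0.67996
Wq = Lq/λ = 0.67996/41.97 = 0.01620 hr
W = Wq + 1/μ = 0.01620 + 0.09794 = 0.11414 hr

Final: 0.11414 hr


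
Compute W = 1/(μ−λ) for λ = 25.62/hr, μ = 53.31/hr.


W = 1/(μ−λ) = 1/(53.31 − 25.62) = 1/27.69 = 0.03611 hr

Final: 0.03611 hr


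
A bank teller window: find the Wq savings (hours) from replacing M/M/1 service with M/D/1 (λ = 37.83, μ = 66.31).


ρ = 37.83/66.31 = 0.5705
Wq(M/M/1) = ρ/(μ−λ) = 0.5705/28.48 = 0.02003 hr
Wq(M/D/1) = ρ/(2(μ−λ)) = 0.01002 hr
Savings = 0.02003 − 0.01002 = 0.01002 hr

Final: 0.01002 hr


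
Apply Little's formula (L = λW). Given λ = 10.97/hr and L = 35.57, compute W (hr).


W = L/λ = 35.57/10.97 = 3.2425 hr

Final: 3.2425 hr


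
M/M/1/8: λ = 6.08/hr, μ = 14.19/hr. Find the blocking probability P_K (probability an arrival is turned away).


ρ = λ/μ = 6.08/14.19 = 0.4285
P_K = (1−ρ)ρ^K/(1−ρ^(K+1)) = (0.5715·0.001136)/(1 − 0.0004867)
= 0.0006492/0.999513 = 0.0006496

Final: 0.0006496


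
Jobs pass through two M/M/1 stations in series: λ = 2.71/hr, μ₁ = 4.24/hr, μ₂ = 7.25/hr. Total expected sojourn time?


Each node sees arrival rate λ = 2.71/hr (tandem ⇒ throughput preserved).
W₁ = 1/(μ₁−λ) = 1/(4.24−2.71) = 0.65359 hr
W₂ = 1/(μ₂−λ) = 1/(7.25−2.71) = 0.22026 hr
W_total = W₁ + W₂ = 0.65359 + 0.22026 = 0.87386 hr

Final: 0.87386 hr


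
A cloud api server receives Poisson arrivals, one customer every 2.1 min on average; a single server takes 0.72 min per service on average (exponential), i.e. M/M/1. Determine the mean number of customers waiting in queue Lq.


λ = 60/2.1 = 28.5714 /hr
μ = 60/0.72 = 83.3333 /hr
ρ = λ/μ = 28.5714/83.3333 = 0.3429
Lq = ρ²/(1−ρ) = 0.1176/0.6571 = 0.1789

Final: 0.1789


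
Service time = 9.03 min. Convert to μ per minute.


μ = 1/(service time) in consistent units.
1 minute = 1 min, so μ = 1/9.03 = 0.1107 per minute

Final: 0.1107 /min


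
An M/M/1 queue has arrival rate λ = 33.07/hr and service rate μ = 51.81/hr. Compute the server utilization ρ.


ρ = λ/μ = 33.07/51.81 = 0.6383

Final: 0.6383


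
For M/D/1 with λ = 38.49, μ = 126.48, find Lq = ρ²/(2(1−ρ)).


ρ = 38.49/126.48 = 0.3043
M/D/1: Lq = ρ²/(2(1−ρ)) = 0.09261/(2·0.6957) = 0.06656

Final: 0.06656


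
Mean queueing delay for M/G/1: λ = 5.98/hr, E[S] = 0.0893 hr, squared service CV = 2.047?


ρ = λ·E[S] = 5.98·0.0893 = 0.5340
E[S²] = E[S]²(1+C_s²) = 0.0893²·(1+2.047) = 0.024298
Wq = λ·E[S²]/(2(1−ρ)) = 5.98·0.024298/(2·0.4660) = 0.15591 hr

Final: 0.15591 hr


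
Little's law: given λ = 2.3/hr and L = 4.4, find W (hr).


W = L/λ = 4.4/2.3 = 1.9130 hr

Final: 1.9130 hr


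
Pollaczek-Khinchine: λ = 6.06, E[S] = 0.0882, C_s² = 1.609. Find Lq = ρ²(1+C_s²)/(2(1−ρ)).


ρ = λ·E[S] = 6.06·0.0882 = 0.5345
Lq = ρ²(1+C_s²)/(2(1−ρ)) = 0.2857·(1+1.609)/(2·0.4655)
= 0.2857·2.6090/0.9310 = 0.80057

Final: 0.80057


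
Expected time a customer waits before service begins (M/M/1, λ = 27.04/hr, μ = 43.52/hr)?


ρ = 27.04/43.52 = 0.6213
Wq = ρ/(μ−λ) = 0.6213/(43.52 − 27.04) = 0.6213/16.48 = 0.03770 hr

Final: 0.03770 hr


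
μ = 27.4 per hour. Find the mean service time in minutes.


Mean service time = 1/μ = 1/27.4 hour = 0.03650 hour
In minutes: 0.03650 × 60 = 2.1898 min

Final: 2.1898 min


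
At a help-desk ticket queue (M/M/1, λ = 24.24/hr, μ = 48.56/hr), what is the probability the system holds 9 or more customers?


ρ = 24.24/48.56 = 0.4992
P(N ≥ n) = ρ^n = 0.4992^9 = 0.001924

Final: 0.001924


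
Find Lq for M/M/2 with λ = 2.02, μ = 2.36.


a = λ/μ = 0.8559; ρ = a/2 = 0.4280
P₀ = 0.400593
Lq = P₀·a^c·ρ / (c!·(1−ρ)²) = 0.400593·0.73262·0.4280/(2·0.32722)
= 0.19192

Final: 0.19192


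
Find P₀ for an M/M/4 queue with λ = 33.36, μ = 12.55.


a = λ/μ = 33.36/12.55 = 2.6582; ρ = a/c = 0.6645
Σ_{k=0}^{3} a^k/k! (terms k=0..3) = 1.00000 + 2.65817 + 3.53293 + 3.13037 = 10.32146
Tail: a^4/(4!(1−ρ)) = 49.92629/(24·0.3355) = 6.20126
P₀ = 1/(10.32146 + 6.20126) = 1/16.52272 = 0.060523

Final: 0.060523


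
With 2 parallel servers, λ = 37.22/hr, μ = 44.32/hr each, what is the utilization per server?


ρ = λ/(cμ) = 37.22/(2·44.32) = 37.22/88.64 = 0.4199

Final: 0.4199


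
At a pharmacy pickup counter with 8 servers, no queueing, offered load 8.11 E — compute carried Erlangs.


B(8,8.11) = 0.241654 (Erlang-B)
Carried load = a(1 − B) = 8.11·(1 − 0.241654) = 8.11·0.758346 = 6.1502 E

Final: 6.1502 Erlangs


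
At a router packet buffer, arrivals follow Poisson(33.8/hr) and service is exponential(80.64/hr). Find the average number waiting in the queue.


ρ = 33.8/80.64 = 0.4191
Lq = ρ²/(1−ρ) = 0.1757/0.5809 = 0.3025

Final: 0.3025


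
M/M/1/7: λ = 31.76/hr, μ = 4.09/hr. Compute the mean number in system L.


ρ = 31.76/4.09 = 7.7653
L = ρ[1 − (K+1)ρ^K + Kρ^(K+1)] / [(1−ρ)(1−ρ^(K+1))]
Numerator: 7.7653·(1 − 8·1702551.667001 + 7·13220792.406831) = 612875861.147941
Denominator: (-6.7653)·(-13220791.406831) = 89442371.204646
L = 612875861.147941/89442371.204646 = 6.8522

Final: 6.8522


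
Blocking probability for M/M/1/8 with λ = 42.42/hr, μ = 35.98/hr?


ρ = λ/μ = 42.42/35.98 = 1.1790
P_K = (1−ρ)ρ^K/(1−ρ^(K+1)) = (-0.1790·3.733155)/(1 − 4.401346)
= -0.668191/-3.401346 = 0.196449

Final: 0.196449


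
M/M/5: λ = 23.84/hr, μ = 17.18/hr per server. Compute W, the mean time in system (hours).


a = 1.3877; ρ = 0.2775; P₀ = 0.249398
Lq = P₀·a^c·ρ/(c!(1−ρ)²) = 0.005686
Wq = Lq/λ = 0.005686/23.84 = 0.0002385 hr
W = Wq + 1/μ = 0.0002385 + 0.05821 = 0.05845 hr

Final: 0.05845 hr


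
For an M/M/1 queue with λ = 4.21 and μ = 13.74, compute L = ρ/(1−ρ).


ρ = λ/μ = 4.21/13.74 = 0.3064
L = ρ/(1−ρ) = 0.3064/(1 − 0.3064) = 0.3064/0.6936 = 0.4418

Final: 0.4418


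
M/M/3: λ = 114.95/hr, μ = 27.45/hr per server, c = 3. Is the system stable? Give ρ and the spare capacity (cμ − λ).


Total capacity cμ = 3·27.45 = 82.35/hr
ρ = λ/(cμ) = 114.95/82.35 = 1.3959
Stable ⇔ ρ < 1: NO
Spare capacity = cμ − λ = 82.35 − 114.95 = -32.60/hr

Final: ρ = 1.3959; unstable; margin = -32.60/hr


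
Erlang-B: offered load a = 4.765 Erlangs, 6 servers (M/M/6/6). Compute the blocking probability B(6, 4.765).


B(c,a) = (a^c/c!) / Σ_{k=0}^{c} a^k/k!
a^6/6! = 16.257169
Σ terms (k=0..6): 1.00000 + 4.76500 + 11.35261 + 18.03173 + 21.48030 + 20.47073 + 16.25717 = 93.357544
B = 16.257169/93.357544 = 0.174139

Final: 0.174139


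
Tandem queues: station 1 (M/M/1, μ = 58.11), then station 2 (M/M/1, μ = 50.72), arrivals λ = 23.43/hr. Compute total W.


Each node sees arrival rate λ = 23.43/hr (tandem ⇒ throughput preserved).
W₁ = 1/(μ₁−λ) = 1/(58.11−23.43) = 0.02884 hr
W₂ = 1/(μ₂−λ) = 1/(50.72−23.43) = 0.03664 hr
W_total = W₁ + W₂ = 0.02884 + 0.03664 = 0.06548 hr

Final: 0.06548 hr


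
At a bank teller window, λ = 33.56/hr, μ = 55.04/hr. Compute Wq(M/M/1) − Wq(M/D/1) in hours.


ρ = 33.56/55.04 = 0.6097
Wq(M/M/1) = ρ/(μ−λ) = 0.6097/21.48 = 0.02839 hr
Wq(M/D/1) = ρ/(2(μ−λ)) = 0.01419 hr
Savings = 0.02839 − 0.01419 = 0.01419 hr

Final: 0.01419 hr


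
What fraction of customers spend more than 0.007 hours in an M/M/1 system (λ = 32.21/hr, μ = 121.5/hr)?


W ~ Exponential(μ−λ) for M/M/1.
μ − λ = 121.5 − 32.21 = 89.2900
P(W > t) = e^{−(μ−λ)t} = e^{−0.6250} = 0.535245

Final: 0.535245


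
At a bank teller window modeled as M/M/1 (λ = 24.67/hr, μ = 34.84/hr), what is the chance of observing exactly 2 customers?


ρ = 24.67/34.84 = 0.7081
P_n = (1−ρ)·ρ^n = (1 − 0.7081)·0.7081^2 = 0.2919·0.501397 = 0.146361

Final: 0.146361


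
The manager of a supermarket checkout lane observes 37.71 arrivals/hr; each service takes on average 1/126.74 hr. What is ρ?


ρ = λ/μ = 37.71/126.74 = 0.2975

Final: 0.2975


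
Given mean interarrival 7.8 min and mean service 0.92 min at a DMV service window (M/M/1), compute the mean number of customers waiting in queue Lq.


λ = 60/7.8 = 7.6923 /hr
μ = 60/0.92 = 65.2174 /hr
ρ = λ/μ = 7.6923/65.2174 = 0.1179
Lq = ρ²/(1−ρ) = 0.01391/0.8821 = 0.01577

Final: 0.01577


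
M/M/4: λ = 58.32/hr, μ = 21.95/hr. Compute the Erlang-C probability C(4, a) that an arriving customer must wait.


a = λ/μ = 2.6569; ρ = a/4 = 0.6642
P₀ = 0.060617 (from M/M/c formula)
C(c,a) = [a^c/(c!(1−ρ))]·P₀ = [49.83471/(24·0.3358)]·0.060617
= 6.18426·0.060617 = 0.374873

Final: 0.374873


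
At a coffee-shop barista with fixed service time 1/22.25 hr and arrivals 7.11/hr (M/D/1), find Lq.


ρ = 7.11/22.25 = 0.3196
M/D/1: Lq = ρ²/(2(1−ρ)) = 0.1021/(2·0.6804) = 0.07503

Final: 0.07503


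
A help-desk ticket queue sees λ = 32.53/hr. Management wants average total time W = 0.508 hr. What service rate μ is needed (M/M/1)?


W = 1/(μ−λ) ⇒ μ − λ = 1/W = 1/0.508 = 1.9685
μ = λ + 1/W = 32.53 + 1.9685 = 34.4985 per hr

Final: 34.4985 /hr


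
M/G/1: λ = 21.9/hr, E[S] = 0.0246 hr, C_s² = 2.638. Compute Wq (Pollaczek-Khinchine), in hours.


ρ = λ·E[S] = 21.9·0.0246 = 0.5387
E[S²] = E[S]²(1+C_s²) = 0.0246²·(1+2.638) = 0.002202
Wq = λ·E[S²]/(2(1−ρ)) = 21.9·0.002202/(2·0.4613) = 0.05226 hr

Final: 0.05226 hr


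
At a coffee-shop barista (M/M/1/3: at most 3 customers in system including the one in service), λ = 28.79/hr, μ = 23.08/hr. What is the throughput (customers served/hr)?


ρ = 1.2474; P_K = (1−ρ)ρ^3/(1−ρ^4) = 0.337890
λ_eff = λ(1 − P_K) = 28.79·(1 − 0.337890) = 28.79·0.662110 = 19.0622 /hr

Final: 19.0622 /hr


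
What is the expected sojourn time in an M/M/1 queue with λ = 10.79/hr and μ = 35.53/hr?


W = 1/(μ−λ) = 1/(35.53 − 10.79) = 1/24.74 = 0.04042 hr

Final: 0.04042 hr


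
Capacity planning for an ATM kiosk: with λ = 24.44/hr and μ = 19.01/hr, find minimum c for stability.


Stability requires cμ > λ ⇔ c > λ/μ.
λ/μ = 24.44/19.01 = 1.2856
Minimum integer c = ⌊1.2856⌋ + 1 = 2
Check: 2·19.01 = 38.02 > 24.44, while 1·19.01 = 19.01 ≤ 24.44

Final: 2 servers


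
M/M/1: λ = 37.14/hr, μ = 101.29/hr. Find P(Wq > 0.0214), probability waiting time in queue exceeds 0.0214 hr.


ρ = 37.14/101.29 = 0.3667
P(Wq > t) = ρ·e^{−(μ−λ)t} = 0.3667·e^{−1.3728}
= 0.3667·0.253394 = 0.092912

Final: 0.092912


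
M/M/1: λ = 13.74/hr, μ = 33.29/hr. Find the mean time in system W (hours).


W = 1/(μ−λ) = 1/(33.29 − 13.74) = 1/19.55 = 0.05115 hr

Final: 0.05115 hr


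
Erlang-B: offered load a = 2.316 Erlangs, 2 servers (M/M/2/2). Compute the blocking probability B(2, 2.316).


B(c,a) = (a^c/c!) / Σ_{k=0}^{c} a^k/k!
a^2/2! = 2.681928
Σ terms (k=0..2): 1.00000 + 2.31600 + 2.68193 = 5.997928
B = 2.681928/5.997928 = 0.447142

Final: 0.447142


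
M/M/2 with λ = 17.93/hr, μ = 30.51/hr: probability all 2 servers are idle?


a = λ/μ = 17.93/30.51 = 0.5877; ρ = a/c = 0.2938
Σ_{k=0}^{1} a^k/k! (terms k=0..1) = 1.00000 + 0.58768 = 1.58768
Tail: a^2/(2!(1−ρ)) = 0.34536/(2·0.7062) = 0.24454
P₀ = 1/(1.58768 + 0.24454) = 1/1.83221 = 0.545788

Final: 0.545788


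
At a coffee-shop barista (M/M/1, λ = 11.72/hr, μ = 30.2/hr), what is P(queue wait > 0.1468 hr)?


ρ = 11.72/30.2 = 0.3881
P(Wq > t) = ρ·e^{−(μ−λ)t} = 0.3881·e^{−2.7129}
= 0.3881·0.066347 = 0.025748

Final: 0.025748


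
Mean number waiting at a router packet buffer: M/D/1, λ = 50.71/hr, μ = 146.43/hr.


ρ = 50.71/146.43 = 0.3463
M/D/1: Lq = ρ²/(2(1−ρ)) = 0.1199/(2·0.6537) = 0.09173

Final: 0.09173


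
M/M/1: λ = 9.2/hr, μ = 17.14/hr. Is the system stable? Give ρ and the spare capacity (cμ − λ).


Total capacity cμ = 1·17.14 = 17.14/hr
ρ = λ/(cμ) = 9.2/17.14 = 0.5368
Stable ⇔ ρ < 1: YES
Spare capacity = cμ − λ = 17.14 − 9.2 = 7.94/hr

Final: ρ = 0.5368; stable; margin = 7.94/hr


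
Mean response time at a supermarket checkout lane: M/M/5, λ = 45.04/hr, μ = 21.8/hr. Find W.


a = 2.0661; ρ = 0.4132; P₀ = 0.125565
Lq = P₀·a^c·ρ/(c!(1−ρ)²) = 0.04727
Wq = Lq/λ = 0.04727/45.04 = 0.001050 hr
W = Wq + 1/μ = 0.001050 + 0.04587 = 0.04692 hr

Final: 0.04692 hr


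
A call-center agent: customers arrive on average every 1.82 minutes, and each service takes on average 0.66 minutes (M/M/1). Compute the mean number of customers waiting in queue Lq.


λ = 60/1.82 = 32.9670 /hr
μ = 60/0.66 = 90.9091 /hr
ρ = λ/μ = 32.9670/90.9091 = 0.3626
Lq = ρ²/(1−ρ) = 0.1315/0.6374 = 0.2063

Final: 0.2063


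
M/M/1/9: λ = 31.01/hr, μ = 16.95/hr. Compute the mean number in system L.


ρ = 31.01/16.95 = 1.8295
L = ρ[1 − (K+1)ρ^K + Kρ^(K+1)] / [(1−ρ)(1−ρ^(K+1))]
Numerator: 1.8295·(1 − 10·229.608823 + 9·420.069004) = 2717.780067
Denominator: (-0.8295)·(-419.069004) = 347.617121
L = 2717.780067/347.617121 = 7.8183

Final: 7.8183


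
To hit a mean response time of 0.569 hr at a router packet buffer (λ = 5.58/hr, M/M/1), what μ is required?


W = 1/(μ−λ) ⇒ μ − λ = 1/W = 1/0.569 = 1.7575
μ = λ + 1/W = 5.58 + 1.7575 = 7.3375 per hr

Final: 7.3375 /hr


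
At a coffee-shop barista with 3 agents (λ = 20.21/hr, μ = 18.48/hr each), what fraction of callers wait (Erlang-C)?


a = λ/μ = 1.0936; ρ = a/3 = 0.3645
P₀ = 0.329527 (from M/M/c formula)
C(c,a) = [a^c/(c!(1−ρ))]·P₀ = [1.30796/(6·0.6355)]·0.329527
= 0.34305·0.329527 = 0.113043

Final: 0.113043


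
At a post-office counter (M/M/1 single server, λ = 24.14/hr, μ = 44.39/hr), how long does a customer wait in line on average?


ρ = 24.14/44.39 = 0.5438
Wq = ρ/(μ−λ) = 0.5438/(44.39 − 24.14) = 0.5438/20.25 = 0.02686 hr

Final: 0.02686 hr


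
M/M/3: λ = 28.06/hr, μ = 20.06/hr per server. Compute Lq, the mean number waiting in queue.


a = λ/μ = 1.3988; ρ = a/3 = 0.4663
P₀ = 0.236306
Lq = P₀·a^c·ρ / (c!·(1−ρ)²) = 0.236306·2.73697·0.4663/(6·0.28487)
= 0.17643

Final: 0.17643


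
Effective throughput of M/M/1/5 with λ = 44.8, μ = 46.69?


ρ = 0.9595; P_K = (1−ρ)ρ^5/(1−ρ^6) = 0.149935
λ_eff = λ(1 − P_K) = 44.8·(1 − 0.149935) = 44.8·0.850065 = 38.0829 /hr

Final: 38.0829 /hr


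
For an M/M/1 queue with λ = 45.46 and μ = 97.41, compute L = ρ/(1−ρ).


ρ = λ/μ = 45.46/97.41 = 0.4667
L = ρ/(1−ρ) = 0.4667/(1 − 0.4667) = 0.4667/0.5333 = 0.8751

Final: 0.8751


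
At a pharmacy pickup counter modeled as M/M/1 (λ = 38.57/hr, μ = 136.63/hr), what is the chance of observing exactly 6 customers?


ρ = 38.57/136.63 = 0.2823
P_n = (1−ρ)·ρ^n = (1 − 0.2823)·0.2823^6 = 0.7177·0.0005061 = 0.0003632

Final: 0.0003632


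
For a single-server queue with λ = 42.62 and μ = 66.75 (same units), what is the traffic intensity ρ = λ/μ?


ρ = λ/μ = 42.62/66.75 = 0.6385

Final: 0.6385


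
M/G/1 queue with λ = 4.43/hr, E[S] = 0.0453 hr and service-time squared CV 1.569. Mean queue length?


ρ = λ·E[S] = 4.43·0.0453 = 0.2007
Lq = ρ²(1+C_s²)/(2(1−ρ)) = 0.04027·(1+1.569)/(2·0.7993)
= 0.04027·2.5690/1.5986 = 0.06472

Final: 0.06472


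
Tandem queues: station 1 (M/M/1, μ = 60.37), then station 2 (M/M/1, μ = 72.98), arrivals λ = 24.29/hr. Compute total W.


Each node sees arrival rate λ = 24.29/hr (tandem ⇒ throughput preserved).
W₁ = 1/(μ₁−λ) = 1/(60.37−24.29) = 0.02772 hr
W₂ = 1/(μ₂−λ) = 1/(72.98−24.29) = 0.02054 hr
W_total = W₁ + W₂ = 0.02772 + 0.02054 = 0.04825 hr

Final: 0.04825 hr


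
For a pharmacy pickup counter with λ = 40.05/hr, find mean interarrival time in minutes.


Mean interarrival time = 1/λ = 1/40.05 hour = 0.02497 hour
In minutes: 0.02497 × 60 = 1.4981 min

Final: 1.4981 min


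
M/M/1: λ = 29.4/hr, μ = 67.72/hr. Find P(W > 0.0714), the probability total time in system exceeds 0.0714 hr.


W ~ Exponential(μ−λ) for M/M/1.
μ − λ = 67.72 − 29.4 = 38.3200
P(W > t) = e^{−(μ−λ)t} = e^{−2.7360} = 0.064826

Final: 0.064826


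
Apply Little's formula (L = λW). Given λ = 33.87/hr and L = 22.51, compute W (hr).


W = L/λ = 22.51/33.87 = 0.6646 hr

Final: 0.6646 hr


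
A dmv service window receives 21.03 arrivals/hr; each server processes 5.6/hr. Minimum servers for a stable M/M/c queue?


Stability requires cμ > λ ⇔ c > λ/μ.
λ/μ = 21.03/5.6 = 3.7554
Minimum integer c = ⌊3.7554⌋ + 1 = 4
Check: 4·5.6 = 22.40 > 21.03, while 3·5.6 = 16.80 ≤ 21.03

Final: 4 servers


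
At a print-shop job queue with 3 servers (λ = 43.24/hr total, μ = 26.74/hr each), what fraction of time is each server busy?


ρ = λ/(cμ) = 43.24/(3·26.74) = 43.24/80.22 = 0.5390

Final: 0.5390


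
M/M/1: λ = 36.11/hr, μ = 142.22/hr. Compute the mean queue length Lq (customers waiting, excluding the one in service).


ρ = 36.11/142.22 = 0.2539
Lq = ρ²/(1−ρ) = 0.06447/0.7461 = 0.08640

Final: 0.08640


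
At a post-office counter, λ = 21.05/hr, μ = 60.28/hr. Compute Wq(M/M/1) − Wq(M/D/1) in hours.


ρ = 21.05/60.28 = 0.3492
Wq(M/M/1) = ρ/(μ−λ) = 0.3492/39.23 = 0.008901 hr
Wq(M/D/1) = ρ/(2(μ−λ)) = 0.004451 hr
Savings = 0.008901 − 0.004451 = 0.004451 hr

Final: 0.004451 hr


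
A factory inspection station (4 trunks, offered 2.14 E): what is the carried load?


B(4,2.14) = 0.110099 (Erlang-B)
Carried load = a(1 − B) = 2.14·(1 − 0.110099) = 2.14·0.889901 = 1.9044 E

Final: 1.9044 Erlangs


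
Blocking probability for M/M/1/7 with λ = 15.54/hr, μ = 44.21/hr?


ρ = λ/μ = 15.54/44.21 = 0.3515
P_K = (1−ρ)ρ^K/(1−ρ^(K+1)) = (0.6485·0.0006630)/(1 − 0.0002330)
= 0.0004300/0.999767 = 0.0004301

Final: 0.0004301


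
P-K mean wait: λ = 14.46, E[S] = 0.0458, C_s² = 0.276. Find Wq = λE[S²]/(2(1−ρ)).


ρ = λ·E[S] = 14.46·0.0458 = 0.6623
E[S²] = E[S]²(1+C_s²) = 0.0458²·(1+0.276) = 0.002677
Wq = λ·E[S²]/(2(1−ρ)) = 14.46·0.002677/(2·0.3377) = 0.05730 hr

Final: 0.05730 hr


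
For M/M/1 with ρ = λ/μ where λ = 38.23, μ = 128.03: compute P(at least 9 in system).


ρ = 38.23/128.03 = 0.2986
P(N ≥ n) = ρ^n = 0.2986^9 = 0.00001887

Final: 0.00001887


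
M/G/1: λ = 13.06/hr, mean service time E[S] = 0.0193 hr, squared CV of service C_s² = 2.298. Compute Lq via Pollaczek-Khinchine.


ρ = λ·E[S] = 13.06·0.0193 = 0.2521
Lq = ρ²(1+C_s²)/(2(1−ρ)) = 0.06353·(1+2.298)/(2·0.7479)
= 0.06353·3.2980/1.4959 = 0.14007

Final: 0.14007


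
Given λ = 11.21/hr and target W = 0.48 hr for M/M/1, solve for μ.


W = 1/(μ−λ) ⇒ μ − λ = 1/W = 1/0.48 = 2.0833
μ = λ + 1/W = 11.21 + 2.0833 = 13.2933 per hr

Final: 13.2933 /hr


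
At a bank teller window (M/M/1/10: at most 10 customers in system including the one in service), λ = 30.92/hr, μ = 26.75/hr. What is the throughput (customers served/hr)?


ρ = 1.1559; P_K = (1−ρ)ρ^10/(1−ρ^11) = 0.169258
λ_eff = λ(1 − P_K) = 30.92·(1 − 0.169258) = 30.92·0.830742 = 25.6866 /hr

Final: 25.6866 /hr


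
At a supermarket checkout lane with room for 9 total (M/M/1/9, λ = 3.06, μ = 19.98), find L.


ρ = 3.06/19.98 = 0.1532
L = ρ[1 − (K+1)ρ^K + Kρ^(K+1)] / [(1−ρ)(1−ρ^(K+1))]
Numerator: 0.1532·(1 − 10·0.00000004636 + 9·0.000000007100) = 0.153153
Denominator: (0.8468)·(1.000000) = 0.846847
L = 0.153153/0.846847 = 0.1809

Final: 0.1809


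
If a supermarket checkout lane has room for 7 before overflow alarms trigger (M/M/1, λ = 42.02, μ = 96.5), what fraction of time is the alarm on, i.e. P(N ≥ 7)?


ρ = 42.02/96.5 = 0.4354
P(N ≥ n) = ρ^n = 0.4354^7 = 0.002968

Final: 0.002968


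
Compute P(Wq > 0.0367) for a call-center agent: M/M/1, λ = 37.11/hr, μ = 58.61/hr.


ρ = 37.11/58.61 = 0.6332
P(Wq > t) = ρ·e^{−(μ−λ)t} = 0.6332·e^{−0.7891}
= 0.6332·0.454276 = 0.287633

Final: 0.287633


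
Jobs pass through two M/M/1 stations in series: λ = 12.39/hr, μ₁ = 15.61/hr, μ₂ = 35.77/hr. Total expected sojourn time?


Each node sees arrival rate λ = 12.39/hr (tandem ⇒ throughput preserved).
W₁ = 1/(μ₁−λ) = 1/(15.61−12.39) = 0.31056 hr
W₂ = 1/(μ₂−λ) = 1/(35.77−12.39) = 0.04277 hr
W_total = W₁ + W₂ = 0.31056 + 0.04277 = 0.35333 hr

Final: 0.35333 hr


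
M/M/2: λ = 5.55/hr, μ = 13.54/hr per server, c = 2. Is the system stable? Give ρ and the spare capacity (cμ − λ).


Total capacity cμ = 2·13.54 = 27.08/hr
ρ = λ/(cμ) = 5.55/27.08 = 0.2049
Stable ⇔ ρ < 1: YES
Spare capacity = cμ − λ = 27.08 − 5.55 = 21.53/hr

Final: ρ = 0.2049; stable; margin = 21.53/hr


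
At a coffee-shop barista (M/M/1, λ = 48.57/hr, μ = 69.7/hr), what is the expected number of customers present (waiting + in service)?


ρ = λ/μ = 48.57/69.7 = 0.6968
L = ρ/(1−ρ) = 0.6968/(1 − 0.6968) = 0.6968/0.3032 = 2.2986

Final: 2.2986
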